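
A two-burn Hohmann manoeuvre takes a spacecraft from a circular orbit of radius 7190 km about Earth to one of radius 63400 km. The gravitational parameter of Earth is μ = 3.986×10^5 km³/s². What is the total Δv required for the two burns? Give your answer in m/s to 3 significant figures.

Δv = 3910 m/s

The Hohmann ellipse has a_t = (r₁ + r₂)/2 = 35295 km.
At r₁ the circular-orbit speed is v₁ = √(μ/r₁) = 7.446 km/s.
On the transfer ellipse at r₁, vis-viva equation gives v_p = √[μ(2/r₁ − 1/a_t)] = 9.979 km/s.
First burn Δv₁ = |v_p − v₁| = 2.533 km/s.
Circular speed at r₂: v₂ = √(μ/r₂) = 2.5074 km/s.
Transfer-orbit speed at r₂: v_a = √[μ(2/r₂ − 1/a_t)] = 1.1317 km/s.
Second burn Δv₂ = |v₂ − v_a| = 1.376 km/s.
Δv = Δv₁ + Δv₂ = 2.533 + 1.376 = 3.909 km/s.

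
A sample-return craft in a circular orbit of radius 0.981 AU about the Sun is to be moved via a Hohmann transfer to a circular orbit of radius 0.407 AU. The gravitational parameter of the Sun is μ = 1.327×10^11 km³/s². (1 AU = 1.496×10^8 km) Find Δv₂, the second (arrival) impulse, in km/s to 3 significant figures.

In km: r₁ = 0.981 × 1.496×10^8 = 1.467576×10^8 km; r₂ = 0.407 × 1.496×10^8 = 6.08872×10^7 km.
The Hohmann ellipse has a_t = (r₁ + r₂)/2 = 1.038224×10^8 km.
On the circular orbit at r = 6.08872×10^7 km, v_c = √(μ/r) = 46.68 km/s.
Transfer-orbit speed at the same r (vis-viva, a = a_t): v_t = √[μ(2/r − 1/a_t)] = 55.50 km/s.
Δv₂ = |v_t − v_c| = |55.50 − 46.68| = 8.820 km/s.

Δv₂ = 8.82 km/s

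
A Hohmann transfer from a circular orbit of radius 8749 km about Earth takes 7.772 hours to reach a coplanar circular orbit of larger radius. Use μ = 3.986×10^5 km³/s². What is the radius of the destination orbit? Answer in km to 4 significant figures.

r₂ = 54490 km

Transfer time t = 7.772 hours = 27979.2 s, and t = π√(a_t³/μ).
So a_t = (μ t²/π²)^(1/3) = (3.986×10^5 × (27979.2)² / π²)^(1/3) = 31621 km.
Since a_t = (r₁ + r₂)/2, r₂ = 2a_t − r₁ = 2×31621 − 8749 = 54493 km.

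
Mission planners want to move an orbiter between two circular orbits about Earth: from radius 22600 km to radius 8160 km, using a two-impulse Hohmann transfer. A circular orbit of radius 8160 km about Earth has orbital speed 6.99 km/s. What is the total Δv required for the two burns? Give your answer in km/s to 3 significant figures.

Δv = 2.62 km/s

From the circular-orbit relation v² = μ/r at r = 8160 km: μ = v²r = (6.99)² × 8160 = 3.98698×10^5 km³/s².
Semi-major axis of the transfer orbit: a_t = (22600 + 8160)/2 = 15380 km.
At r₁ the circular-orbit speed is v₁ = √(μ/r₁) = 4.200 km/s.
Transfer-orbit speed at r₁ (vis-viva equation): v_a = √[μ(2/r₁ − 1/a_t)] = 3.059 km/s.
First burn Δv₁ = |v_a − v₁| = 1.141 km/s.
Circular speed at r₂: v₂ = √(μ/r₂) = 6.990 km/s.
Transfer-orbit speed at r₂: v_p = √[μ(2/r₂ − 1/a_t)] = 8.473 km/s.
Second burn Δv₂ = |v₂ − v_p| = 1.483 km/s.
Total Δv = Δv₁ + Δv₂ = 2.624 km/s.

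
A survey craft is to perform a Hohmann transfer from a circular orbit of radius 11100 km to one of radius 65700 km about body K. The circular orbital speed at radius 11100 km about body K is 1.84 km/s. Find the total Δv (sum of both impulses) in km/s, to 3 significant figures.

From the circular-orbit relation v² = μ/r at r = 11100 km: μ = v²r = (1.84)² × 11100 = 37580.2 km³/s².
Semi-major axis of the transfer orbit: a_t = (11100 + 65700)/2 = 38400 km.
Circular speed at r₁: v₁ = √(μ/r₁) = √(37580.2/11100) = 1.8400 km/s.
Transfer-orbit speed at r₁ (vis-viva equation): v_p = √[μ(2/r₁ − 1/a_t)] = 2.4068 km/s.
First burn Δv₁ = |v_p − v₁| = 0.5668 km/s.
Circular speed at r₂: v₂ = √(μ/r₂) = 0.7563 km/s.
Transfer-orbit speed at r₂: v_a = √[μ(2/r₂ − 1/a_t)] = 0.4066 km/s.
Second burn Δv₂ = |v₂ − v_a| = 0.3497 km/s.
Δv = Δv₁ + Δv₂ = 0.5668 + 0.3497 = 0.9165 km/s.

Δv = 0.916 km/s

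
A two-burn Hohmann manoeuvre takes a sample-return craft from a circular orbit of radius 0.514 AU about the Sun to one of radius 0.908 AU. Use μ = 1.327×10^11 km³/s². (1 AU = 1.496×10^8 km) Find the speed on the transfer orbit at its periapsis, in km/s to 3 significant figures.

v = 46.9 km/s

In km: r₁ = 0.514 × 1.496×10^8 = 7.68944×10^7 km; r₂ = 0.908 × 1.496×10^8 = 1.358368×10^8 km.
Transfer-ellipse semi-major axis a_t = (r₁ + r₂)/2 = (7.68944×10^7 + 1.358368×10^8)/2 = 1.063656×10^8 km.
At periapsis, r = 7.68944×10^7 km.
Applying v² = μ(2/r − 1/a_t): v = 46.95 km/s.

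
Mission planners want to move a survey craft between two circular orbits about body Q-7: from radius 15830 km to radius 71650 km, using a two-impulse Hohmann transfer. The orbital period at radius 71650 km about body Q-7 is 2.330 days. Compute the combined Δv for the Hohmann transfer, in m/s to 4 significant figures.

Δv = 2223 m/s

From Kepler's third law T² = 4π²r³/μ at r = 71650 km, T = 2.330 days = 2.330 × 86400 s = 2.01312×10^5 s: μ = 4π²r³/T² = 3.58318×10^5 km³/s².
Transfer-ellipse semi-major axis a_t = (r₁ + r₂)/2 = (15830 + 71650)/2 = 43740 km.
Circular speed at r₁: v₁ = √(μ/r₁) = √(3.58318×10^5/15830) = 4.75767 km/s.
Transfer-orbit speed at r₁ (v² = μ(2/r − 1/a)): v_p = √[μ(2/r₁ − 1/a_t)] = 6.08924 km/s.
First burn Δv₁ = |v_p − v₁| = 1.332 km/s.
At r₂, v₂ = √(μ/r₂) = 2.236 km/s.
Transfer-orbit speed at r₂: v_a = √[μ(2/r₂ − 1/a_t)] = 1.345 km/s.
Second burn Δv₂ = |v₂ − v_a| = 0.8910 km/s.
Total Δv = Δv₁ + Δv₂ = 2.223 km/s.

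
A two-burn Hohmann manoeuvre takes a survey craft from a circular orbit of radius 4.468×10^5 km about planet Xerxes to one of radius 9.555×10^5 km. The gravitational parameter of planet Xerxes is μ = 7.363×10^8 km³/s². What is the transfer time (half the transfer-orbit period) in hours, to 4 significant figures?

The Hohmann ellipse has a_t = (r₁ + r₂)/2 = 7.0115×10^5 km.
Half the transfer-orbit period gives t = π√(a_t³/μ) = 67970 s.
Converting: 67970 s ÷ 3600 s/hour = 18.88 hours.

t = 18.88 hours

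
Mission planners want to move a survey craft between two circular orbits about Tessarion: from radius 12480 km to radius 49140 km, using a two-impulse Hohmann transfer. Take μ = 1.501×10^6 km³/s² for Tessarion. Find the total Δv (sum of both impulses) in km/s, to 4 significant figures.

Δv = 4.893 km/s

Transfer-ellipse semi-major axis a_t = (r₁ + r₂)/2 = (12480 + 49140)/2 = 30810 km.
At r₁ the circular-orbit speed is v₁ = √(μ/r₁) = 10.9669 km/s.
Transfer-orbit speed at r₁ (vis-viva equation): v_p = √[μ(2/r₁ − 1/a_t)] = 13.8502 km/s.
First burn Δv₁ = |v_p − v₁| = 2.8833 km/s.
Circular speed at r₂: v₂ = √(μ/r₂) = 5.5268 km/s.
Transfer-orbit speed at r₂: v_a = √[μ(2/r₂ − 1/a_t)] = 3.5175 km/s.
Second burn Δv₂ = |v₂ − v_a| = 2.0093 km/s.
Total Δv = Δv₁ + Δv₂ = 4.893 km/s.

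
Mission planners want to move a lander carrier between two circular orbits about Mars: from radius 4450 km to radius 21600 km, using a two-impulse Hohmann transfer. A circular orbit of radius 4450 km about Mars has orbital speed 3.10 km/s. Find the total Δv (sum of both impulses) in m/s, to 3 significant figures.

From the circular-orbit relation v² = μ/r at r = 4450 km: μ = v²r = (3.10)² × 4450 = 42764.5 km³/s².
Transfer-ellipse semi-major axis a_t = (r₁ + r₂)/2 = (4450 + 21600)/2 = 13025 km.
Circular speed at r₁: v₁ = √(μ/r₁) = √(42764.5/4450) = 3.1000 km/s.
Transfer-orbit speed at r₁ (vis-viva): v_p = √[μ(2/r₁ − 1/a_t)] = 3.9921 km/s.
First burn Δv₁ = |v_p − v₁| = 0.8921 km/s.
Circular speed at r₂: v₂ = √(μ/r₂) = 1.407 km/s.
Transfer-orbit speed at r₂: v_a = √[μ(2/r₂ − 1/a_t)] = 0.8224 km/s.
Second burn Δv₂ = |v₂ − v_a| = 0.5846 km/s.
Δv = Δv₁ + Δv₂ = 0.8921 + 0.5846 = 1.477 km/s.

Δv = 1480 m/s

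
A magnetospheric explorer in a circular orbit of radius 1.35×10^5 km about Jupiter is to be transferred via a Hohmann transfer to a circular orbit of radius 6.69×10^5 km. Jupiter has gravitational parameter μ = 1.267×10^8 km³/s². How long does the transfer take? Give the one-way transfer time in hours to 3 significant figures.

t = 19.8 hours

Semi-major axis of the transfer orbit: a_t = (1.350×10^5 + 6.690×10^5)/2 = 4.020×10^5 km.
By Kepler's third law the transfer-orbit period is T = 2π√(a_t³/μ), so t = T/2 = 71140 s.
Converting: 71140 s ÷ 3600 s/hour = 19.8 hours.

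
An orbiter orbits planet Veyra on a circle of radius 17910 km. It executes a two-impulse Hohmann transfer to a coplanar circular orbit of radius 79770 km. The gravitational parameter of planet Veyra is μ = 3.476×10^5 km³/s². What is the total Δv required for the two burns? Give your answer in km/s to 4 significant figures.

Δv = 2.048 km/s

The Hohmann ellipse has a_t = (r₁ + r₂)/2 = 48840 km.
At r₁ the circular-orbit speed is v₁ = √(μ/r₁) = 4.405 km/s.
Transfer-orbit speed at r₁ (vis-viva equation): v_p = √[μ(2/r₁ − 1/a_t)] = 5.630 km/s.
First burn Δv₁ = |v_p − v₁| = 1.225 km/s.
Circular speed at r₂: v₂ = √(μ/r₂) = 2.0875 km/s.
Transfer-orbit speed at r₂: v_a = √[μ(2/r₂ − 1/a_t)] = 1.2641 km/s.
Second burn Δv₂ = |v₂ − v_a| = 0.8234 km/s.
Δv = Δv₁ + Δv₂ = 1.225 + 0.8234 = 2.048 km/s.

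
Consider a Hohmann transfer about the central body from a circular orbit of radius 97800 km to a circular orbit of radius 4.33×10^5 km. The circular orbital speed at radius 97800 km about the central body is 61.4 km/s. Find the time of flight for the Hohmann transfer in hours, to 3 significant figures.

t = 6.21 hours

From the circular-orbit relation v² = μ/r at r = 97800 km: μ = v²r = (61.4)² × 97800 = 3.68702×10^8 km³/s².
The Hohmann ellipse has a_t = (r₁ + r₂)/2 = 2.654×10^5 km.
Half the transfer-orbit period gives t = π√(a_t³/μ) = 22370 s.
Converting: 22370 s ÷ 3600 s/hour = 6.21 hours.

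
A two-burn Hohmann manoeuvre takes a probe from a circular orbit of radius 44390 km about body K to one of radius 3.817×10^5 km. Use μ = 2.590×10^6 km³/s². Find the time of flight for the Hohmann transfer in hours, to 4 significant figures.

t = 53.32 hours

Semi-major axis of the transfer orbit: a_t = (44390 + 3.817×10^5)/2 = 2.13045×10^5 km.
Transfer time t = π√(a_t³/μ) = π√((2.13045×10^5)³ / 2.590×10^6) = 1.9196×10^5 s.
Converting: 1.9196×10^5 s ÷ 3600 s/hour = 53.32 hours.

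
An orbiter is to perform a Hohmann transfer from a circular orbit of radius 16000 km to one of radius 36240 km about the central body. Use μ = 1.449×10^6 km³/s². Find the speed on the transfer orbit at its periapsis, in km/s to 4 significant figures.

v = 11.21 km/s

The Hohmann ellipse has a_t = (r₁ + r₂)/2 = 26120 km.
At periapsis, r = 16000 km.
Vis-viva: v = √[μ(2/r − 1/a_t)] = √[1.449×10^6 × (2/16000 − 1/26120)] = 11.21 km/s.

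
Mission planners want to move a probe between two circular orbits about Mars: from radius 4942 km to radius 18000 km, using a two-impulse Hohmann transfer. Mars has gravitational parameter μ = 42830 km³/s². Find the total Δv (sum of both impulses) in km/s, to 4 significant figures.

Δv = 1.274 km/s

The Hohmann ellipse has a_t = (r₁ + r₂)/2 = 11471 km.
Circular speed at r₁: v₁ = √(μ/r₁) = √(42830/4942) = 2.9439 km/s.
Transfer-orbit speed at r₁ (vis-viva equation): v_p = √[μ(2/r₁ − 1/a_t)] = 3.6877 km/s.
First burn Δv₁ = |v_p − v₁| = 0.7438 km/s.
At r₂, v₂ = √(μ/r₂) = 1.54254 km/s.
Transfer-orbit speed at r₂: v_a = √[μ(2/r₂ − 1/a_t)] = 1.01248 km/s.
Second burn Δv₂ = |v₂ − v_a| = 0.5301 km/s.
Total Δv = Δv₁ + Δv₂ = 1.274 km/s.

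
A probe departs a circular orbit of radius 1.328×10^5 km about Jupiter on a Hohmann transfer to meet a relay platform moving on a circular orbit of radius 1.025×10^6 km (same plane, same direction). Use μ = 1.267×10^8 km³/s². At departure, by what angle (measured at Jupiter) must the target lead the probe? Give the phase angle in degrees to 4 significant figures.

Semi-major axis of the transfer orbit: a_t = (1.328×10^5 + 1.025×10^6)/2 = 5.789×10^5 km.
The half-period of the transfer ellipse is t = π√(a_t³/μ) = 1.2293×10^5 s.
Target angular speed ω₂ = √(μ/r₂³) = 1.0847×10^-5 rad/s.
Angle swept by the target during transfer: ω₂·t = 1.3334 rad = 76.40°.
The probe traverses 180° on the transfer ellipse, so the target must lead by 180° − 76.40° = 103.6°.

φ = 103.6°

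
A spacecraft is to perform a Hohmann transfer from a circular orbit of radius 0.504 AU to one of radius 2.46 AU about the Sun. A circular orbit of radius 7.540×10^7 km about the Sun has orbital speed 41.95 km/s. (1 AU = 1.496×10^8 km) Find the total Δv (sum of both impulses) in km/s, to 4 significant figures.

From the circular-orbit relation v² = μ/r at r = 7.540×10^7 km: μ = v²r = (41.95)² × 7.540×10^7 = 1.32689×10^11 km³/s².
In km: r₁ = 0.504 × 1.496×10^8 = 7.53984×10^7 km; r₂ = 2.46 × 1.496×10^8 = 3.68016×10^8 km.
Transfer-ellipse semi-major axis a_t = (r₁ + r₂)/2 = (7.53984×10^7 + 3.68016×10^8)/2 = 2.217072×10^8 km.
At r₁ the circular-orbit speed is v₁ = √(μ/r₁) = 41.950 km/s.
Transfer-orbit speed at r₁ (vis-viva): v_p = √[μ(2/r₁ − 1/a_t)] = 54.048 km/s.
First burn Δv₁ = |v_p − v₁| = 12.098 km/s.
At r₂, v₂ = √(μ/r₂) = 18.988 km/s.
Transfer-orbit speed at r₂: v_a = √[μ(2/r₂ − 1/a_t)] = 11.073 km/s.
Second burn Δv₂ = |v₂ − v_a| = 7.9150 km/s.
Δv = Δv₁ + Δv₂ = 12.098 + 7.9150 = 20.01 km/s.

Δv = 20.01 km/s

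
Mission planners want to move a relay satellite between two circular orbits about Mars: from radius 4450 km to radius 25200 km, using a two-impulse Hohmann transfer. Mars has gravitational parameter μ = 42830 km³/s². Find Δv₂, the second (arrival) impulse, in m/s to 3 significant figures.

The Hohmann ellipse has a_t = (r₁ + r₂)/2 = 14825 km.
Circular speed at r = 25200 km: v_c = √(μ/r) = 1.3037 km/s.
Transfer-orbit speed at the same r (vis-viva, a = a_t): v_t = √[μ(2/r − 1/a_t)] = 0.71426 km/s.
Δv₂ = |v_t − v_c| = |0.71426 − 1.3037| = 0.5894 km/s.

Δv₂ = 589 m/s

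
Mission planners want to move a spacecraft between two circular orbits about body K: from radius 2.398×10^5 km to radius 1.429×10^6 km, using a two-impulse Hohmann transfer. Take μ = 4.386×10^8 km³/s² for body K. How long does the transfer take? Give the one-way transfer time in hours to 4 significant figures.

Semi-major axis of the transfer orbit: a_t = (2.398×10^5 + 1.429×10^6)/2 = 8.344×10^5 km.
Transfer time t = π√(a_t³/μ) = π√((8.344×10^5)³ / 4.386×10^8) = 1.1433×10^5 s.
Converting: 1.1433×10^5 s ÷ 3600 s/hour = 31.76 hours.

t = 31.76 hours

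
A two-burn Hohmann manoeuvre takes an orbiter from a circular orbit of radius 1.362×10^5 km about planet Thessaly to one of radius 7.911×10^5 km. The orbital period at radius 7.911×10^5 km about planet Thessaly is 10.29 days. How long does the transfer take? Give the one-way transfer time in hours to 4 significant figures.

t = 55.40 hours

From Kepler's third law T² = 4π²r³/μ at r = 7.911×10^5 km, T = 10.29 days = 10.29 × 86400 s = 8.89056×10^5 s: μ = 4π²r³/T² = 2.47284×10^7 km³/s².
Transfer-ellipse semi-major axis a_t = (r₁ + r₂)/2 = (1.362×10^5 + 7.911×10^5)/2 = 4.6365×10^5 km.
By Kepler's third law the transfer-orbit period is T = 2π√(a_t³/μ), so t = T/2 = 1.9945×10^5 s.
Converting: 1.9945×10^5 s ÷ 3600 s/hour = 55.40 hours.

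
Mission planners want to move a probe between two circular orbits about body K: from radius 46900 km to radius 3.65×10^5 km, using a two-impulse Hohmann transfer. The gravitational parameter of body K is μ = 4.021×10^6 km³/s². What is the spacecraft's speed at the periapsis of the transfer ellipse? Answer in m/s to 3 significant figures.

The Hohmann ellipse has a_t = (r₁ + r₂)/2 = 2.0595×10^5 km.
At periapsis, r = 46900 km.
From the vis-viva equation, v = √[μ(2/r − 1/a_t)] = 12.33 km/s.

v = 12300 m/s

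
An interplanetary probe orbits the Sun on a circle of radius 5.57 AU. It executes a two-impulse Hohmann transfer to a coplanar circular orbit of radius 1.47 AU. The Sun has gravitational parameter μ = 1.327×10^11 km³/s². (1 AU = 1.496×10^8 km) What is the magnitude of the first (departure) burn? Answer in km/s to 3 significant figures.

Δv₁ = 4.46 km/s

In km: r₁ = 5.57 × 1.496×10^8 = 8.33272×10^8 km; r₂ = 1.47 × 1.496×10^8 = 2.19912×10^8 km.
The Hohmann ellipse has a_t = (r₁ + r₂)/2 = 5.26592×10^8 km.
Circular speed at r = 8.33272×10^8 km: v_c = √(μ/r) = 12.619 km/s.
Transfer-orbit speed at the same r (vis-viva, a = a_t): v_t = √[μ(2/r − 1/a_t)] = 8.1551 km/s.
Δv₁ = |v_t − v_c| = |8.1551 − 12.619| = 4.464 km/s.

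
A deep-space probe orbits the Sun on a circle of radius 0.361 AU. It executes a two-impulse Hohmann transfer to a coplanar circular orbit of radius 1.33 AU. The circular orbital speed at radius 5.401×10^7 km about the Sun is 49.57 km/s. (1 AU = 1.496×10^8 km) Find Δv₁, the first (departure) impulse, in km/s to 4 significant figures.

From the circular-orbit relation v² = μ/r at r = 5.401×10^7 km: μ = v²r = (49.57)² × 5.401×10^7 = 1.32713×10^11 km³/s².
In km: r₁ = 0.361 × 1.496×10^8 = 5.40056×10^7 km; r₂ = 1.33 × 1.496×10^8 = 1.98968×10^8 km.
Semi-major axis of the transfer orbit: a_t = (5.40056×10^7 + 1.98968×10^8)/2 = 1.264868×10^8 km.
On the circular orbit at r = 5.40056×10^7 km, v_c = √(μ/r) = 49.57 km/s.
Transfer-orbit speed at the same r (vis-viva, a = a_t): v_t = √[μ(2/r − 1/a_t)] = 62.17 km/s.
Δv₁ = |v_t − v_c| = |62.17 − 49.57| = 12.60 km/s.

Δv₁ = 12.60 km/s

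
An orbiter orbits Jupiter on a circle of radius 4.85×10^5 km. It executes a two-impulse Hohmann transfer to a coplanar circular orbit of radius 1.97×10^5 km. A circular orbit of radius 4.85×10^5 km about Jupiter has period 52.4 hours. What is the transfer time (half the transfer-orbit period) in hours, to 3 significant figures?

From Kepler's third law T² = 4π²r³/μ at r = 4.85×10^5 km, T = 52.4 hours = 52.4 × 3600 s = 1.8864×10^5 s: μ = 4π²r³/T² = 1.26566×10^8 km³/s².
Semi-major axis of the transfer orbit: a_t = (4.850×10^5 + 1.970×10^5)/2 = 3.410×10^5 km.
By Kepler's third law the transfer-orbit period is T = 2π√(a_t³/μ), so t = T/2 = 55610 s.
Converting: 55610 s ÷ 3600 s/hour = 15.4 hours.

t = 15.4 hours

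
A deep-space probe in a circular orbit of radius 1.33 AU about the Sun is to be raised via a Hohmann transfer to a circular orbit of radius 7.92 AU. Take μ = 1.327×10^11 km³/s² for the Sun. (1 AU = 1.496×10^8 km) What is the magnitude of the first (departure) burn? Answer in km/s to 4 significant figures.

Δv₁ = 7.970 km/s

In km: r₁ = 1.33 × 1.496×10^8 = 1.98968×10^8 km; r₂ = 7.92 × 1.496×10^8 = 1.184832×10^9 km.
Transfer-ellipse semi-major axis a_t = (r₁ + r₂)/2 = (1.98968×10^8 + 1.184832×10^9)/2 = 6.919×10^8 km.
Circular speed at r = 1.98968×10^8 km: v_c = √(μ/r) = 25.825 km/s.
Transfer-orbit speed at the same r (vis-viva, a = a_t): v_t = √[μ(2/r − 1/a_t)] = 33.795 km/s.
Δv₁ = |v_t − v_c| = |33.795 − 25.825| = 7.970 km/s.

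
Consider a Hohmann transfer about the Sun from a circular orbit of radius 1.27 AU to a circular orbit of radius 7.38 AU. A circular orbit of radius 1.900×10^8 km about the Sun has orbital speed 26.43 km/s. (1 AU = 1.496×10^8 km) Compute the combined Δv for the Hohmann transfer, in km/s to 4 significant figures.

Δv = 13.12 km/s

From the circular-orbit relation v² = μ/r at r = 1.900×10^8 km: μ = v²r = (26.43)² × 1.900×10^8 = 1.32724×10^11 km³/s².
In km: r₁ = 1.27 × 1.496×10^8 = 1.89992×10^8 km; r₂ = 7.38 × 1.496×10^8 = 1.104048×10^9 km.
Semi-major axis of the transfer orbit: a_t = (1.89992×10^8 + 1.104048×10^9)/2 = 6.4702×10^8 km.
At r₁ the circular-orbit speed is v₁ = √(μ/r₁) = 26.431 km/s.
On the transfer ellipse at r₁, v² = μ(2/r − 1/a) gives v_p = √[μ(2/r₁ − 1/a_t)] = 34.526 km/s.
First burn Δv₁ = |v_p − v₁| = 8.095 km/s.
At r₂, v₂ = √(μ/r₂) = 10.964 km/s.
Transfer-orbit speed at r₂: v_a = √[μ(2/r₂ − 1/a_t)] = 5.9414 km/s.
Second burn Δv₂ = |v₂ − v_a| = 5.023 km/s.
Total Δv = Δv₁ + Δv₂ = 13.12 km/s.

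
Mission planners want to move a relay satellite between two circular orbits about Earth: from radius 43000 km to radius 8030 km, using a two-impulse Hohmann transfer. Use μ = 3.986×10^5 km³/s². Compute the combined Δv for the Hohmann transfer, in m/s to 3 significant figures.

The Hohmann ellipse has a_t = (r₁ + r₂)/2 = 25515 km.
At r₁ the circular-orbit speed is v₁ = √(μ/r₁) = 3.0446 km/s.
On the transfer ellipse at r₁, vis-viva gives v_a = √[μ(2/r₁ − 1/a_t)] = 1.7080 km/s.
First burn Δv₁ = |v_a − v₁| = 1.33660 km/s.
Circular speed at r₂: v₂ = √(μ/r₂) = 7.045485 km/s.
Transfer-orbit speed at r₂: v_p = √[μ(2/r₂ − 1/a_t)] = 9.146339 km/s.
Second burn Δv₂ = |v₂ − v_p| = 2.10085 km/s.
Total Δv = Δv₁ + Δv₂ = 3.437 km/s.

Δv = 3440 m/s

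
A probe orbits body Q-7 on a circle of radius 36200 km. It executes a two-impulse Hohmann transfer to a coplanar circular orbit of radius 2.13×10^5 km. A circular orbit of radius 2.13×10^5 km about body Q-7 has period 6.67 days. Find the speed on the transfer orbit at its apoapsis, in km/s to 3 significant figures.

v = 1.25 km/s

From Kepler's third law T² = 4π²r³/μ at r = 2.13×10^5 km, T = 6.67 days = 6.67 × 86400 s = 5.76288×10^5 s: μ = 4π²r³/T² = 1.14873×10^6 km³/s².
Transfer-ellipse semi-major axis a_t = (r₁ + r₂)/2 = (36200 + 2.130×10^5)/2 = 1.246×10^5 km.
At apoapsis, r = 2.130×10^5 km.
From the vis-viva equation, v = √[μ(2/r − 1/a_t)] = 1.252 km/s.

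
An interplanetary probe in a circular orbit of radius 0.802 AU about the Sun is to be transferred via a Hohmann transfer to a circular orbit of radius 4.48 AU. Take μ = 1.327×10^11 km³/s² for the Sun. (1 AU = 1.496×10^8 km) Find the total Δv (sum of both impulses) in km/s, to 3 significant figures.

Δv = 16.4 km/s

In km: r₁ = 0.802 × 1.496×10^8 = 1.199792×10^8 km; r₂ = 4.48 × 1.496×10^8 = 6.70208×10^8 km.
Transfer-ellipse semi-major axis a_t = (r₁ + r₂)/2 = (1.199792×10^8 + 6.70208×10^8)/2 = 3.950936×10^8 km.
Circular speed at r₁: v₁ = √(μ/r₁) = √(1.327×10^11/1.199792×10^8) = 33.2570 km/s.
On the transfer ellipse at r₁, vis-viva equation gives v_p = √[μ(2/r₁ − 1/a_t)] = 43.3149 km/s.
First burn Δv₁ = |v_p − v₁| = 10.0579 km/s.
Circular speed at r₂: v₂ = √(μ/r₂) = 14.07118 km/s.
Transfer-orbit speed at r₂: v_a = √[μ(2/r₂ − 1/a_t)] = 7.754140 km/s.
Second burn Δv₂ = |v₂ − v_a| = 6.31704 km/s.
Total Δv = Δv₁ + Δv₂ = 16.37 km/s.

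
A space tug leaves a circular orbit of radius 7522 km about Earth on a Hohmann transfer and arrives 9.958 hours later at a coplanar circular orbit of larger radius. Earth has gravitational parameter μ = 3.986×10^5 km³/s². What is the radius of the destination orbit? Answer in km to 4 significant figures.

r₂ = 67080 km

Transfer time t = 9.958 hours = 35848.8 s, and t = π√(a_t³/μ).
So a_t = (μ t²/π²)^(1/3) = (3.986×10^5 × (35848.8)² / π²)^(1/3) = 37302 km.
Since a_t = (r₁ + r₂)/2, r₂ = 2a_t − r₁ = 2×37302 − 7522 = 67082 km.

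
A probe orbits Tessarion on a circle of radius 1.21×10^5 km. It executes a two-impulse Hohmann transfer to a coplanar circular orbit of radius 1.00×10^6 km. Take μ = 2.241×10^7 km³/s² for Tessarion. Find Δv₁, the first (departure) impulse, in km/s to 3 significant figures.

Δv₁ = 4.57 km/s

Transfer-ellipse semi-major axis a_t = (r₁ + r₂)/2 = (1.210×10^5 + 1.000×10^6)/2 = 5.605×10^5 km.
On the circular orbit at r = 1.210×10^5 km, v_c = √(μ/r) = 13.609 km/s.
Transfer-orbit speed at the same r (vis-viva, a = a_t): v_t = √[μ(2/r − 1/a_t)] = 18.178 km/s.
Δv₁ = |v_t − v_c| = |18.178 − 13.609| = 4.569 km/s.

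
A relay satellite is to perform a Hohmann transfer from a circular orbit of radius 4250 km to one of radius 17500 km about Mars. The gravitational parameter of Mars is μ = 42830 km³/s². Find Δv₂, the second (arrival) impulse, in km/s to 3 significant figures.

The Hohmann ellipse has a_t = (r₁ + r₂)/2 = 10875 km.
On the circular orbit at r = 17500 km, v_c = √(μ/r) = 1.5644 km/s.
Transfer-orbit speed at the same r (vis-viva, a = a_t): v_t = √[μ(2/r − 1/a_t)] = 0.97799 km/s.
Δv₂ = |v_t − v_c| = |0.97799 − 1.5644| = 0.5864 km/s.

Δv₂ = 0.586 km/s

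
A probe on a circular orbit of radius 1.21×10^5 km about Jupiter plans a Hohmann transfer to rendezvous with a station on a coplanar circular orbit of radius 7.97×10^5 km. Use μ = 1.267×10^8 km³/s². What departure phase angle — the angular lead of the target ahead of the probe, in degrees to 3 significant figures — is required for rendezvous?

The Hohmann ellipse has a_t = (r₁ + r₂)/2 = 4.590×10^5 km.
Transfer time t = π√(a_t³/μ) = 86790 s.
Target angular speed ω₂ = √(μ/r₂³) = 1.582×10^-5 rad/s.
Angle swept by the target during transfer: ω₂·t = 1.373 rad = 78.67°.
Arrival is 180° from departure on the ellipse, so φ = 180° − 78.67° = 101°.

φ = 101°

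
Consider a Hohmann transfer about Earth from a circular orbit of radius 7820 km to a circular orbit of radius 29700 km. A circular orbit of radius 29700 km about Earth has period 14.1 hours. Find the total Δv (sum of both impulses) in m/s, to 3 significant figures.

From Kepler's third law T² = 4π²r³/μ at r = 29700 km, T = 14.1 hours = 14.1 × 3600 s = 50760 s: μ = 4π²r³/T² = 4.01408×10^5 km³/s².
Transfer-ellipse semi-major axis a_t = (r₁ + r₂)/2 = (7820 + 29700)/2 = 18760 km.
Circular speed at r₁: v₁ = √(μ/r₁) = √(4.01408×10^5/7820) = 7.165 km/s.
On the transfer ellipse at r₁, v² = μ(2/r − 1/a) gives v_p = √[μ(2/r₁ − 1/a_t)] = 9.015 km/s.
First burn Δv₁ = |v_p − v₁| = 1.850 km/s.
At r₂, v₂ = √(μ/r₂) = 3.6763 km/s.
Transfer-orbit speed at r₂: v_a = √[μ(2/r₂ − 1/a_t)] = 2.3736 km/s.
Second burn Δv₂ = |v₂ − v_a| = 1.303 km/s.
Total Δv = Δv₁ + Δv₂ = 3.153 km/s.

Δv = 3150 m/s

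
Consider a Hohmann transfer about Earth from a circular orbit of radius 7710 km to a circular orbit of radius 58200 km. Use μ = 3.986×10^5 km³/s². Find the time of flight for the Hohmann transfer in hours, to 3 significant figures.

t = 8.27 hours

Semi-major axis of the transfer orbit: a_t = (7710 + 58200)/2 = 32955 km.
Half the transfer-orbit period gives t = π√(a_t³/μ) = 29770 s.
Converting: 29770 s ÷ 3600 s/hour = 8.27 hours.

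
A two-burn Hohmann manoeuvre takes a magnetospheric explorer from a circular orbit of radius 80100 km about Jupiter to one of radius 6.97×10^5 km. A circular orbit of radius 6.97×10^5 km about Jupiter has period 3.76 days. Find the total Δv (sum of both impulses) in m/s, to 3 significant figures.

Δv = 20900 m/s

From Kepler's third law T² = 4π²r³/μ at r = 6.97×10^5 km, T = 3.76 days = 3.76 × 86400 s = 3.24864×10^5 s: μ = 4π²r³/T² = 1.26664×10^8 km³/s².
The Hohmann ellipse has a_t = (r₁ + r₂)/2 = 3.8855×10^5 km.
Circular speed at r₁: v₁ = √(μ/r₁) = √(1.26664×10^8/80100) = 39.77 km/s.
On the transfer ellipse at r₁, vis-viva equation gives v_p = √[μ(2/r₁ − 1/a_t)] = 53.26 km/s.
First burn Δv₁ = |v_p − v₁| = 13.49 km/s.
At r₂, v₂ = √(μ/r₂) = 13.481 km/s.
Transfer-orbit speed at r₂: v_a = √[μ(2/r₂ − 1/a_t)] = 6.1207 km/s.
Second burn Δv₂ = |v₂ − v_a| = 7.360 km/s.
Δv = Δv₁ + Δv₂ = 13.49 + 7.360 = 20.85 km/s.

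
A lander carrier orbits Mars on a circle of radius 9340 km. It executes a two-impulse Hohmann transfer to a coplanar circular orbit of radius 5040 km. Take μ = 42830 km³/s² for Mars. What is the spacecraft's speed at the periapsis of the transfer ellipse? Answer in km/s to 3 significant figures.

v = 3.32 km/s

Semi-major axis of the transfer orbit: a_t = (9340 + 5040)/2 = 7190 km.
At periapsis, r = 5040 km.
Vis-viva: v = √[μ(2/r − 1/a_t)] = √[42830 × (2/5040 − 1/7190)] = 3.323 km/s.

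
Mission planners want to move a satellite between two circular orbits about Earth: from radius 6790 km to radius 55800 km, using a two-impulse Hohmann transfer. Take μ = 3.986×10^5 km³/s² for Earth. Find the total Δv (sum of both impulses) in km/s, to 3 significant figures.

The Hohmann ellipse has a_t = (r₁ + r₂)/2 = 31295 km.
At r₁ the circular-orbit speed is v₁ = √(μ/r₁) = 7.6619 km/s.
Transfer-orbit speed at r₁ (vis-viva equation): v_p = √[μ(2/r₁ − 1/a_t)] = 10.231 km/s.
First burn Δv₁ = |v_p − v₁| = 2.569 km/s.
At r₂, v₂ = √(μ/r₂) = 2.673 km/s.
Transfer-orbit speed at r₂: v_a = √[μ(2/r₂ − 1/a_t)] = 1.245 km/s.
Second burn Δv₂ = |v₂ − v_a| = 1.428 km/s.
Total Δv = Δv₁ + Δv₂ = 3.997 km/s.

Δv = 4.00 km/s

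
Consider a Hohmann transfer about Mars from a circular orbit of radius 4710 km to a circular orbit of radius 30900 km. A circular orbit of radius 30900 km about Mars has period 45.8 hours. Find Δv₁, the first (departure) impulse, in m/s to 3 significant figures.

Δv₁ = 957 m/s

From Kepler's third law T² = 4π²r³/μ at r = 30900 km, T = 45.8 hours = 45.8 × 3600 s = 1.6488×10^5 s: μ = 4π²r³/T² = 42844.9 km³/s².
The Hohmann ellipse has a_t = (r₁ + r₂)/2 = 17805 km.
Circular speed at r = 4710 km: v_c = √(μ/r) = 3.0161 km/s.
Transfer-orbit speed at the same r (vis-viva, a = a_t): v_t = √[μ(2/r − 1/a_t)] = 3.9733 km/s.
Δv₁ = |v_t − v_c| = |3.9733 − 3.0161| = 0.9572 km/s.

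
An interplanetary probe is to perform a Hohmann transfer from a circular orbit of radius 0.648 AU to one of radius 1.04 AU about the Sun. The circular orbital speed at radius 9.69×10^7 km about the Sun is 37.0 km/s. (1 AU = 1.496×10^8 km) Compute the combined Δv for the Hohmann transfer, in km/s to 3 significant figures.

From the circular-orbit relation v² = μ/r at r = 9.69×10^7 km: μ = v²r = (37.0)² × 9.69×10^7 = 1.32656×10^11 km³/s².
In km: r₁ = 0.648 × 1.496×10^8 = 9.69408×10^7 km; r₂ = 1.04 × 1.496×10^8 = 1.55584×10^8 km.
Transfer-ellipse semi-major axis a_t = (r₁ + r₂)/2 = (9.69408×10^7 + 1.55584×10^8)/2 = 1.262624×10^8 km.
Circular speed at r₁: v₁ = √(μ/r₁) = √(1.32656×10^11/9.69408×10^7) = 36.992 km/s.
On the transfer ellipse at r₁, vis-viva gives v_p = √[μ(2/r₁ − 1/a_t)] = 41.063 km/s.
First burn Δv₁ = |v_p − v₁| = 4.071 km/s.
At r₂, v₂ = √(μ/r₂) = 29.200 km/s.
Transfer-orbit speed at r₂: v_a = √[μ(2/r₂ − 1/a_t)] = 25.586 km/s.
Second burn Δv₂ = |v₂ − v_a| = 3.614 km/s.
Total Δv = Δv₁ + Δv₂ = 7.685 km/s.

Δv = 7.69 km/s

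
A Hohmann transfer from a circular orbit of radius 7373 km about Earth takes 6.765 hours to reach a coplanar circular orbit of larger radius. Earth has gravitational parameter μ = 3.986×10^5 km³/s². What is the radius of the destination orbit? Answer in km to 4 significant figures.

Transfer time t = 6.765 hours = 24354 s, and t = π√(a_t³/μ).
So a_t = (μ t²/π²)^(1/3) = (3.986×10^5 × (24354)² / π²)^(1/3) = 28827 km.
Since a_t = (r₁ + r₂)/2, r₂ = 2a_t − r₁ = 2×28827 − 7373 = 50281 km.

r₂ = 50280 km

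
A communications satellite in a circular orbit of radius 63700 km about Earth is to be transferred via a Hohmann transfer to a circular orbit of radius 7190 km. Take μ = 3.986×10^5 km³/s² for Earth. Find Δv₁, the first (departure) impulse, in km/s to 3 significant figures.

Semi-major axis of the transfer orbit: a_t = (63700 + 7190)/2 = 35445 km.
Circular speed at r = 63700 km: v_c = √(μ/r) = 2.5015 km/s.
Vis-viva on the transfer ellipse at r = 63700 km gives v_t = √[μ(2/r − 1/a_t)] = 1.1266 km/s.
Δv₁ = |v_t − v_c| = |1.1266 − 2.5015| = 1.375 km/s.

Δv₁ = 1.37 km/s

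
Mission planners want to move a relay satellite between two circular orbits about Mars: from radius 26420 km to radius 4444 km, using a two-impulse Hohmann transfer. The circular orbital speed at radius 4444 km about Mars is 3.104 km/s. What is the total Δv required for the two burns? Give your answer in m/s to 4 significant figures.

Δv = 1547 m/s

From the circular-orbit relation v² = μ/r at r = 4444 km: μ = v²r = (3.104)² × 4444 = 42817.1 km³/s².
Semi-major axis of the transfer orbit: a_t = (26420 + 4444)/2 = 15432 km.
Circular speed at r₁: v₁ = √(μ/r₁) = √(42817.1/26420) = 1.27304 km/s.
Transfer-orbit speed at r₁ (vis-viva): v_a = √[μ(2/r₁ − 1/a_t)] = 0.683153 km/s.
First burn Δv₁ = |v_a − v₁| = 0.5899 km/s.
At r₂, v₂ = √(μ/r₂) = 3.1040 km/s.
Transfer-orbit speed at r₂: v_p = √[μ(2/r₂ − 1/a_t)] = 4.0614 km/s.
Second burn Δv₂ = |v₂ − v_p| = 0.9574 km/s.
Δv = Δv₁ + Δv₂ = 0.5899 + 0.9574 = 1.547 km/s.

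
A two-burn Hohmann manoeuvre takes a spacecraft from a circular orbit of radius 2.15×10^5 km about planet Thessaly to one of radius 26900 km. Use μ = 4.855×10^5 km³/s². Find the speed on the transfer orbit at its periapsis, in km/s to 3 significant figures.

v = 5.66 km/s

Semi-major axis of the transfer orbit: a_t = (2.150×10^5 + 26900)/2 = 1.2095×10^5 km.
The periapsis of the transfer ellipse is at r = 26900 km.
Applying v² = μ(2/r − 1/a_t): v = 5.664 km/s.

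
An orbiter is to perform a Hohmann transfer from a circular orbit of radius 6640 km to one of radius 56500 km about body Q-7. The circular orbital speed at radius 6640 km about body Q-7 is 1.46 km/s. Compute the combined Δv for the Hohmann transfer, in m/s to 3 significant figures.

From the circular-orbit relation v² = μ/r at r = 6640 km: μ = v²r = (1.46)² × 6640 = 14153.8 km³/s².
Transfer-ellipse semi-major axis a_t = (r₁ + r₂)/2 = (6640 + 56500)/2 = 31570 km.
At r₁ the circular-orbit speed is v₁ = √(μ/r₁) = 1.46000 km/s.
On the transfer ellipse at r₁, v² = μ(2/r − 1/a) gives v_p = √[μ(2/r₁ − 1/a_t)] = 1.95317 km/s.
First burn Δv₁ = |v_p − v₁| = 0.49317 km/s.
At r₂, v₂ = √(μ/r₂) = 0.50051 km/s.
Transfer-orbit speed at r₂: v_a = √[μ(2/r₂ − 1/a_t)] = 0.22954 km/s.
Second burn Δv₂ = |v₂ − v_a| = 0.27097 km/s.
Total Δv = Δv₁ + Δv₂ = 0.7641 km/s.

Δv = 764 m/s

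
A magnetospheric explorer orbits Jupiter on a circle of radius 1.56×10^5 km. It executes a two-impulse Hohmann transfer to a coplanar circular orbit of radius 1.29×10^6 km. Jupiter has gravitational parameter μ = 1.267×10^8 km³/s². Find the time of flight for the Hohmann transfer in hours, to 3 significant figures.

t = 47.7 hours

Semi-major axis of the transfer orbit: a_t = (1.560×10^5 + 1.290×10^6)/2 = 7.230×10^5 km.
By Kepler's third law the transfer-orbit period is T = 2π√(a_t³/μ), so t = T/2 = 1.716×10^5 s.
Converting: 1.716×10^5 s ÷ 3600 s/hour = 47.7 hours.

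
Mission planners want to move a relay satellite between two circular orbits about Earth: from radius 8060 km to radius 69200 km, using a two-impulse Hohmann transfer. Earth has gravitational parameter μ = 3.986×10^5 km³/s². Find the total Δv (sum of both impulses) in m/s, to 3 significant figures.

The Hohmann ellipse has a_t = (r₁ + r₂)/2 = 38630 km.
At r₁ the circular-orbit speed is v₁ = √(μ/r₁) = 7.032 km/s.
Transfer-orbit speed at r₁ (v² = μ(2/r − 1/a)): v_p = √[μ(2/r₁ − 1/a_t)] = 9.412 km/s.
First burn Δv₁ = |v_p − v₁| = 2.380 km/s.
At r₂, v₂ = √(μ/r₂) = 2.400 km/s.
Transfer-orbit speed at r₂: v_a = √[μ(2/r₂ − 1/a_t)] = 1.096 km/s.
Second burn Δv₂ = |v₂ − v_a| = 1.304 km/s.
Total Δv = Δv₁ + Δv₂ = 3.684 km/s.

Δv = 3680 m/s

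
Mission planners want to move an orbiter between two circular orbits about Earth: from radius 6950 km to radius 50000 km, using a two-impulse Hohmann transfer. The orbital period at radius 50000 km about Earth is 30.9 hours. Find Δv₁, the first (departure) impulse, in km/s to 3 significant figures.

Δv₁ = 2.46 km/s

From Kepler's third law T² = 4π²r³/μ at r = 50000 km, T = 30.9 hours = 30.9 × 3600 s = 1.1124×10^5 s: μ = 4π²r³/T² = 3.98793×10^5 km³/s².
The Hohmann ellipse has a_t = (r₁ + r₂)/2 = 28475 km.
On the circular orbit at r = 6950 km, v_c = √(μ/r) = 7.5750 km/s.
Vis-viva on the transfer ellipse at r = 6950 km gives v_t = √[μ(2/r − 1/a_t)] = 10.038 km/s.
Δv₁ = |v_t − v_c| = |10.038 − 7.5750| = 2.463 km/s.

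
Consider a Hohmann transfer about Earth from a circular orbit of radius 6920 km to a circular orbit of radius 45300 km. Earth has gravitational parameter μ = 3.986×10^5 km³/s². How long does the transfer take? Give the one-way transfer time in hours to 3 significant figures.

Semi-major axis of the transfer orbit: a_t = (6920 + 45300)/2 = 26110 km.
Half the transfer-orbit period gives t = π√(a_t³/μ) = 20990 s.
Converting: 20990 s ÷ 3600 s/hour = 5.83 hours.

t = 5.83 hours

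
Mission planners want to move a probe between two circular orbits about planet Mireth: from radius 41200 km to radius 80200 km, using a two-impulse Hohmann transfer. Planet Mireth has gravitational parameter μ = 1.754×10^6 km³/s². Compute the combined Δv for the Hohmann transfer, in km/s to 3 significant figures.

Δv = 1.80 km/s

Transfer-ellipse semi-major axis a_t = (r₁ + r₂)/2 = (41200 + 80200)/2 = 60700 km.
At r₁ the circular-orbit speed is v₁ = √(μ/r₁) = 6.5248 km/s.
On the transfer ellipse at r₁, vis-viva equation gives v_p = √[μ(2/r₁ − 1/a_t)] = 7.5000 km/s.
First burn Δv₁ = |v_p − v₁| = 0.9752 km/s.
Circular speed at r₂: v₂ = √(μ/r₂) = 4.67657 km/s.
Transfer-orbit speed at r₂: v_a = √[μ(2/r₂ − 1/a_t)] = 3.85285 km/s.
Second burn Δv₂ = |v₂ − v_a| = 0.8237 km/s.
Total Δv = Δv₁ + Δv₂ = 1.799 km/s.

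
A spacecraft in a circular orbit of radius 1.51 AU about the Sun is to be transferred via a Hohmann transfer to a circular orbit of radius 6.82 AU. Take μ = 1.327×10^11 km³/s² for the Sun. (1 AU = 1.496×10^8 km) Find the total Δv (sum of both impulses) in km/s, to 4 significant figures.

In km: r₁ = 1.51 × 1.496×10^8 = 2.25896×10^8 km; r₂ = 6.82 × 1.496×10^8 = 1.020272×10^9 km.
Transfer-ellipse semi-major axis a_t = (r₁ + r₂)/2 = (2.25896×10^8 + 1.020272×10^9)/2 = 6.23084×10^8 km.
At r₁ the circular-orbit speed is v₁ = √(μ/r₁) = 24.237130 km/s.
Transfer-orbit speed at r₁ (vis-viva equation): v_p = √[μ(2/r₁ − 1/a_t)] = 31.014578 km/s.
First burn Δv₁ = |v_p − v₁| = 6.7774 km/s.
At r₂, v₂ = √(μ/r₂) = 11.40453 km/s.
Transfer-orbit speed at r₂: v_a = √[μ(2/r₂ − 1/a_t)] = 6.866864 km/s.
Second burn Δv₂ = |v₂ − v_a| = 4.5377 km/s.
Δv = Δv₁ + Δv₂ = 6.7774 + 4.5377 = 11.32 km/s.

Δv = 11.32 km/s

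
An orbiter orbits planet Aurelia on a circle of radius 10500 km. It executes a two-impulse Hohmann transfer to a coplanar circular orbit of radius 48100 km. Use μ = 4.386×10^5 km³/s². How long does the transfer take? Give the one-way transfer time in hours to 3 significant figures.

Semi-major axis of the transfer orbit: a_t = (10500 + 48100)/2 = 29300 km.
Transfer time t = π√(a_t³/μ) = π√((29300)³ / 4.386×10^5) = 23790 s.
Converting: 23790 s ÷ 3600 s/hour = 6.61 hours.

t = 6.61 hours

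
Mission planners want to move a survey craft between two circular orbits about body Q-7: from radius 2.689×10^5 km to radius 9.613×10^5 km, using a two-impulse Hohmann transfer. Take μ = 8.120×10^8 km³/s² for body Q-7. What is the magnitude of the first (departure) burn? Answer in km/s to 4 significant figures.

Δv₁ = 13.75 km/s

The Hohmann ellipse has a_t = (r₁ + r₂)/2 = 6.151×10^5 km.
Circular speed at r = 2.689×10^5 km: v_c = √(μ/r) = 54.95 km/s.
Transfer-orbit speed at the same r (vis-viva, a = a_t): v_t = √[μ(2/r − 1/a_t)] = 68.70 km/s.
Δv₁ = |v_t − v_c| = |68.70 − 54.95| = 13.75 km/s.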